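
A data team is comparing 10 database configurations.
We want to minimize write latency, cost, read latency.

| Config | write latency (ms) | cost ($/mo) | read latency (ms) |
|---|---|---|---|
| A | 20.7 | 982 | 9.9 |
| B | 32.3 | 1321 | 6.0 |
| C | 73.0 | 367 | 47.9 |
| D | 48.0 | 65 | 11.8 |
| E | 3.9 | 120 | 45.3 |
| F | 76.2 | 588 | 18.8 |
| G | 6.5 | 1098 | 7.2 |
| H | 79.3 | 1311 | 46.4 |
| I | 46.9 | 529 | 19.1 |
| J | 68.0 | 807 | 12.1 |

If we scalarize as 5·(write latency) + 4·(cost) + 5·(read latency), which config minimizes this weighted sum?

D

A: 5·20.7 + 4·982 + 5·9.9 = 4081.0
B: 5·32.3 + 4·1321 + 5·6.0 = 5475.5
C: 5·73.0 + 4·367 + 5·47.9 = 2072.5
D: 5·48.0 + 4·65 + 5·11.8 = 559.0
E: 5·3.9 + 4·120 + 5·45.3 = 726.0
F: 5·76.2 + 4·588 + 5·18.8 = 2827.0
G: 5·6.5 + 4·1098 + 5·7.2 = 4460.5
H: 5·79.3 + 4·1311 + 5·46.4 = 5872.5
I: 5·46.9 + 4·529 + 5·19.1 = 2446.0
J: 5·68.0 + 4·807 + 5·12.1 = 3628.5
Lowest: D at 559.0.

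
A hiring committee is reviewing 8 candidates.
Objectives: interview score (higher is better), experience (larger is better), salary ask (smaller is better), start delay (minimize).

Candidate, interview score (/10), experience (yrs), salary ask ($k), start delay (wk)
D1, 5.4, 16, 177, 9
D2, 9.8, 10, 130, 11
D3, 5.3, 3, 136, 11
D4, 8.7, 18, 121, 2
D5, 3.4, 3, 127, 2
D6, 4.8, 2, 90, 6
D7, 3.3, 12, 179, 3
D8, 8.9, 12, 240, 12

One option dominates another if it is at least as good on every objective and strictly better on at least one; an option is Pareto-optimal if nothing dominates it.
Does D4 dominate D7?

Yes

D4 vs D7: interview score 8.7≥3.3, experience 18≥12, salary ask 121≤179, start delay 2≤3 — D4 is at least as good on every objective with at least one strict improvement.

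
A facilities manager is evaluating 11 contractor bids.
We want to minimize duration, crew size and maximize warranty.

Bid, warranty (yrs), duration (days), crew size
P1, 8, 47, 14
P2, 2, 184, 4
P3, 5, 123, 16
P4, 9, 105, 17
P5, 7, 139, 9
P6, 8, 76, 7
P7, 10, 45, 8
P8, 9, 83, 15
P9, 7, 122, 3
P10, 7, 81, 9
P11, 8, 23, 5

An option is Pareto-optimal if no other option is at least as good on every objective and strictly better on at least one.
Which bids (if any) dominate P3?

P1, P6, P7, P8, P9, P10, P11

P1: warranty 8≥5, duration 47≤123, crew size 14≤16 — dominates P3.
P6: warranty 8≥5, duration 76≤123, crew size 7≤16 — dominates P3.
P7: warranty 10≥5, duration 45≤123, crew size 8≤16 — dominates P3.
P8: warranty 9≥5, duration 83≤123, crew size 15≤16 — dominates P3.
P9: warranty 7≥5, duration 122≤123, crew size 3≤16 — dominates P3.
P10: warranty 7≥5, duration 81≤123, crew size 9≤16 — dominates P3.
P11: warranty 8≥5, duration 23≤123, crew size 5≤16 — dominates P3.
Others (P2, P4, P5) are each worse than P3 on at least one objective.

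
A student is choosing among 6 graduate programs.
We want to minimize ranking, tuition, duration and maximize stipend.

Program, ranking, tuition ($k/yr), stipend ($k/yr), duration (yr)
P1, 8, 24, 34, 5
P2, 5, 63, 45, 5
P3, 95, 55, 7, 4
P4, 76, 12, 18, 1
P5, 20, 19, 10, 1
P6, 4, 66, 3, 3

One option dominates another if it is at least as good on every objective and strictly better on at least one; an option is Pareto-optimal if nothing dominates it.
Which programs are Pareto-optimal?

P1, P2, P4, P5, P6

P1: not dominated.
P2: not dominated (best stipend).
P3: dominated by P4 (ranking 76≤95, tuition 12≤55, stipend 18≥7, duration 1≤4).
P4: not dominated (best tuition).
P5: not dominated.
P6: not dominated (best ranking).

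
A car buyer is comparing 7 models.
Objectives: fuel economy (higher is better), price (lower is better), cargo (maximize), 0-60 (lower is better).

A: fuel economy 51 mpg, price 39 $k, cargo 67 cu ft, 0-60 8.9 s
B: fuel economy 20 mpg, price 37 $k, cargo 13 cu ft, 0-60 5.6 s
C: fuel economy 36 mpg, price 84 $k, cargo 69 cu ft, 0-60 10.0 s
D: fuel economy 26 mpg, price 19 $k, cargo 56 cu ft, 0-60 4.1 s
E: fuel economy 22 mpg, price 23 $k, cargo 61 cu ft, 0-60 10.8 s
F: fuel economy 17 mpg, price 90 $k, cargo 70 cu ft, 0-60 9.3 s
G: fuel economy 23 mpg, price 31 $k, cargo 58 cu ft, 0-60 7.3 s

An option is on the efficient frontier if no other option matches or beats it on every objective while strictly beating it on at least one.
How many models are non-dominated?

A: not dominated (best fuel economy).
B: dominated by D (fuel economy 26≥20, price 19≤37, cargo 56≥13, 0-60 4.1≤5.6).
C: not dominated.
D: not dominated (best price).
E: not dominated.
F: not dominated (best cargo).
G: not dominated.
Pareto-optimal: A, C, D, E, F, G → 6.

6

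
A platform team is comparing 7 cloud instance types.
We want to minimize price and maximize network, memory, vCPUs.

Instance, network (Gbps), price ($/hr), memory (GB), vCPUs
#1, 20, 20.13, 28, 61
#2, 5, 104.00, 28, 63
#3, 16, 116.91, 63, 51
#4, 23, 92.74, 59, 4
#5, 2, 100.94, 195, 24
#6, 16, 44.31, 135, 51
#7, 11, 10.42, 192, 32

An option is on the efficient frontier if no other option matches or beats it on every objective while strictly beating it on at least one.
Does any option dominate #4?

No

#1: worse on network (20 vs 23).
#2: worse on network (5 vs 23).
#3: worse on network (16 vs 23).
#5: worse on network (2 vs 23).
#6: worse on network (16 vs 23).
#7: worse on network (11 vs 23).
No option is at least as good as #4 on every objective and strictly better on one.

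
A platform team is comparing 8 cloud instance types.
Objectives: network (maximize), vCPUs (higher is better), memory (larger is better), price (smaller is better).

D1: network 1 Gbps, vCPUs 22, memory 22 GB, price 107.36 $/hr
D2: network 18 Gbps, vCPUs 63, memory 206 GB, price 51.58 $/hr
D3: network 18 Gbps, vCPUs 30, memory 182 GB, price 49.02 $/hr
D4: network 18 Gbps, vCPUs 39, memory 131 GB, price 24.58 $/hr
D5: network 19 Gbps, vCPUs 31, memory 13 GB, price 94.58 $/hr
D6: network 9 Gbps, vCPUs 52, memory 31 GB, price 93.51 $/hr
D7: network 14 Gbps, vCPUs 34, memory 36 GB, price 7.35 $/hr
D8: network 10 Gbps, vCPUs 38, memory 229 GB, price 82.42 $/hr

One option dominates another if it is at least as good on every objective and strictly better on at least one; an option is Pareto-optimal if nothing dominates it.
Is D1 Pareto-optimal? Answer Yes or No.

No

D2 vs D1: network 18≥1, vCPUs 63≥22, memory 206≥22, price 51.58≤107.36 — D2 is at least as good on every objective and strictly better on at least one, so D2 dominates D1.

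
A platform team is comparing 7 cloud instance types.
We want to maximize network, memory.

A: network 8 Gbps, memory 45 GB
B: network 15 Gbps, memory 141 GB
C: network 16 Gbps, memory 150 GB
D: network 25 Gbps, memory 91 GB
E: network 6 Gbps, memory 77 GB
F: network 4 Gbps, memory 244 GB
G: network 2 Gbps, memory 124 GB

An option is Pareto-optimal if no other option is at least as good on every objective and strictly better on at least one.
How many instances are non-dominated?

3

A: dominated by B (network 15≥8, memory 141≥45).
B: dominated by C (network 16≥15, memory 150≥141).
C: not dominated.
D: not dominated (best network).
E: dominated by B (network 15≥6, memory 141≥77).
F: not dominated (best memory).
G: dominated by B (network 15≥2, memory 141≥124).
Pareto-optimal: C, D, F → 3.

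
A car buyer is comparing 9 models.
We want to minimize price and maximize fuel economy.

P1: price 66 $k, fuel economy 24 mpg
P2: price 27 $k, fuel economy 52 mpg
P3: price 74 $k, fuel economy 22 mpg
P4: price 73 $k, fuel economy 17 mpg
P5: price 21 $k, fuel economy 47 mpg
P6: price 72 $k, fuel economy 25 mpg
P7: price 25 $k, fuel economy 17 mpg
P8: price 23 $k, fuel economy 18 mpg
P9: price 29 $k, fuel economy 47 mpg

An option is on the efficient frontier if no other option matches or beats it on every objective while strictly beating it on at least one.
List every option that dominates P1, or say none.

P2, P5, P9

P2: price 27≤66, fuel economy 52≥24 — dominates P1.
P5: price 21≤66, fuel economy 47≥24 — dominates P1.
P9: price 29≤66, fuel economy 47≥24 — dominates P1.
Others (P3, P4, P6, P7, P8) are each worse than P1 on at least one objective.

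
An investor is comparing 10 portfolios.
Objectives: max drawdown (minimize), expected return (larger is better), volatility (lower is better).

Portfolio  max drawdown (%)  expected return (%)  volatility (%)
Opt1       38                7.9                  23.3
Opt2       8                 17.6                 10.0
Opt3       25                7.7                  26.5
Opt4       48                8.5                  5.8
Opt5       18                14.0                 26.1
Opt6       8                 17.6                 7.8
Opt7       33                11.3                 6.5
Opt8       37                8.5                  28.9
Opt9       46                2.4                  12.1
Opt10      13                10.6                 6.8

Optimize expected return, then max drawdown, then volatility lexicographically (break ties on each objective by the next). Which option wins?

First maximize expected return: best is 17.6, kept {Opt2, Opt6}.
Then minimize max drawdown: best is 8, kept {Opt2, Opt6}.
Then minimize volatility: best is 7.8, kept {Opt6}.

Opt6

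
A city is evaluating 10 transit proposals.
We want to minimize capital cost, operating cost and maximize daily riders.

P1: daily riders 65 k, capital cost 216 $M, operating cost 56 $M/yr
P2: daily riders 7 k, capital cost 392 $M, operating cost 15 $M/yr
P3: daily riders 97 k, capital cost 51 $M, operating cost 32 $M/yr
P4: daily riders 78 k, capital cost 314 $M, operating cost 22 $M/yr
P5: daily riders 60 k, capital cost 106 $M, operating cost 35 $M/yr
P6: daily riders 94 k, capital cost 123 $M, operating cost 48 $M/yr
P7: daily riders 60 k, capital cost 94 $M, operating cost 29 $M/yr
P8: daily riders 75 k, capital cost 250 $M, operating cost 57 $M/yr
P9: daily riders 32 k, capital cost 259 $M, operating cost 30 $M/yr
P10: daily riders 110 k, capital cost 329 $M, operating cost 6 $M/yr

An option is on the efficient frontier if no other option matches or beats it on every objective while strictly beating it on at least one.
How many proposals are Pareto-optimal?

4

P1: dominated by P3 (daily riders 97≥65, capital cost 51≤216, operating cost 32≤56).
P2: dominated by P10 (daily riders 110≥7, capital cost 329≤392, operating cost 6≤15).
P3: not dominated (best capital cost).
P4: not dominated.
P5: dominated by P3 (daily riders 97≥60, capital cost 51≤106, operating cost 32≤35).
P6: dominated by P3 (daily riders 97≥94, capital cost 51≤123, operating cost 32≤48).
P7: not dominated.
P8: dominated by P3 (daily riders 97≥75, capital cost 51≤250, operating cost 32≤57).
P9: dominated by P7 (daily riders 60≥32, capital cost 94≤259, operating cost 29≤30).
P10: not dominated (best daily riders).
Pareto-optimal: P3, P4, P7, P10 → 4.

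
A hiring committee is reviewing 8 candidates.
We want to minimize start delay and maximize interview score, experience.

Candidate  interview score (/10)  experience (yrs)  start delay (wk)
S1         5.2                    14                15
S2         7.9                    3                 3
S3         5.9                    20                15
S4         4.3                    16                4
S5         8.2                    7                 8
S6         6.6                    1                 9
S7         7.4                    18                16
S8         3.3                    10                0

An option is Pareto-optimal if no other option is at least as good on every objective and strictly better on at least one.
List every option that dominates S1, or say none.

S3: interview score 5.9≥5.2, experience 20≥14, start delay 15≤15 — dominates S1.
Others (S2, S4, S5, S6, S7, S8) are each worse than S1 on at least one objective.

S3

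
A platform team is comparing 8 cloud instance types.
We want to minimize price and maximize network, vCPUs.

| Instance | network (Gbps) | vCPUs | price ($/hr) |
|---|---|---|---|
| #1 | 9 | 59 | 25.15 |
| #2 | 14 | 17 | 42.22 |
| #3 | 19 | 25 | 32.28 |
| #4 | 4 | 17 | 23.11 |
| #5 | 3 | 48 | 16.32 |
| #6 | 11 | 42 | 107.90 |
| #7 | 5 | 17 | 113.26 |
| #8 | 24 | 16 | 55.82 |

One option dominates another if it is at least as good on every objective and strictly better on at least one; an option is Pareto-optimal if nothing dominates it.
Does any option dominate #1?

No

#2: worse on vCPUs (17 vs 59).
#3: worse on vCPUs (25 vs 59).
#4: worse on network (4 vs 9).
#5: worse on network (3 vs 9).
#6: worse on vCPUs (42 vs 59).
#7: worse on network (5 vs 9).
#8: worse on vCPUs (16 vs 59).
No option is at least as good as #1 on every objective and strictly better on one.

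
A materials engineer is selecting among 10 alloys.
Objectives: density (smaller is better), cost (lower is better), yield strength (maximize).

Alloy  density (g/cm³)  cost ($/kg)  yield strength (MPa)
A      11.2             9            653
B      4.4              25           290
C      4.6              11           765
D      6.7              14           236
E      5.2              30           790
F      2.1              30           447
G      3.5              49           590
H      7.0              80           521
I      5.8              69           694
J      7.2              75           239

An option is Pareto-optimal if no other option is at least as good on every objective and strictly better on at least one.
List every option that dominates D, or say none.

C: density 4.6≤6.7, cost 11≤14, yield strength 765≥236 — dominates D.
Others (A, B, E, F, G, H, I, J) are each worse than D on at least one objective.

C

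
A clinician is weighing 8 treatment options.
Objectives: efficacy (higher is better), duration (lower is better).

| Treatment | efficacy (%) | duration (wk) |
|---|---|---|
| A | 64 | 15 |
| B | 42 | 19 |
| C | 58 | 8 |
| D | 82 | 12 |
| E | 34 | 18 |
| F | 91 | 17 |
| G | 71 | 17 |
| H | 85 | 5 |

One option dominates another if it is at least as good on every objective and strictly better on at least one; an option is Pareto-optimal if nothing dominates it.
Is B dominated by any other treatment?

Yes

A vs B: efficacy 64≥42, duration 15≤19 — A is at least as good on every objective and strictly better on at least one, so A dominates B.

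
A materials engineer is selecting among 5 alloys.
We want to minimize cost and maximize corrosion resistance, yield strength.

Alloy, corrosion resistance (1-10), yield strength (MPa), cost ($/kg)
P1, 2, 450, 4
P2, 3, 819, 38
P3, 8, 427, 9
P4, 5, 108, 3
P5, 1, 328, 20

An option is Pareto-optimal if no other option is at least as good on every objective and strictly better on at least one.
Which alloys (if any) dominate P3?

P1: worse on corrosion resistance (2 vs 8).
P2: worse on corrosion resistance (3 vs 8).
P4: worse on corrosion resistance (5 vs 8).
P5: worse on corrosion resistance (1 vs 8).
No option dominates P3.

none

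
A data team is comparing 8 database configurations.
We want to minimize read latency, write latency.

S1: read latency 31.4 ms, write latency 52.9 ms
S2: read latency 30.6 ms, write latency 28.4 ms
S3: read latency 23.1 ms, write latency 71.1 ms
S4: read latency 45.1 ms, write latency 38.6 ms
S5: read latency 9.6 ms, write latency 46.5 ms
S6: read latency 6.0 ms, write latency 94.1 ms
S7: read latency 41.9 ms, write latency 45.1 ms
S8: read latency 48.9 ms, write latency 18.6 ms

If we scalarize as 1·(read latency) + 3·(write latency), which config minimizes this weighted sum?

S1: 1·31.4 + 3·52.9 = 190.1
S2: 1·30.6 + 3·28.4 = 115.8
S3: 1·23.1 + 3·71.1 = 236.4
S4: 1·45.1 + 3·38.6 = 160.9
S5: 1·9.6 + 3·46.5 = 149.1
S6: 1·6.0 + 3·94.1 = 288.3
S7: 1·41.9 + 3·45.1 = 177.2
S8: 1·48.9 + 3·18.6 = 104.7
Lowest: S8 at 104.7.

S8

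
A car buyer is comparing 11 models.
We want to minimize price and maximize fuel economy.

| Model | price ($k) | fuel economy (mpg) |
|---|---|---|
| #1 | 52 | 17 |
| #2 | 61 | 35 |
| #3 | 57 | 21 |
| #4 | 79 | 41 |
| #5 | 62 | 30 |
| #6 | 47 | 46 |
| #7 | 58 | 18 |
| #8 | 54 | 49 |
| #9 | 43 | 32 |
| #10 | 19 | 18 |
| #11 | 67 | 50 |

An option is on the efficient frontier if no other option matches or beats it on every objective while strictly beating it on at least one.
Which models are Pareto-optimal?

#1: dominated by #6 (price 47≤52, fuel economy 46≥17).
#2: dominated by #6 (price 47≤61, fuel economy 46≥35).
#3: dominated by #6 (price 47≤57, fuel economy 46≥21).
#4: dominated by #6 (price 47≤79, fuel economy 46≥41).
#5: dominated by #2 (price 61≤62, fuel economy 35≥30).
#6: not dominated.
#7: dominated by #3 (price 57≤58, fuel economy 21≥18).
#8: not dominated.
#9: not dominated.
#10: not dominated (best price).
#11: not dominated (best fuel economy).

#6, #8, #9, #10, #11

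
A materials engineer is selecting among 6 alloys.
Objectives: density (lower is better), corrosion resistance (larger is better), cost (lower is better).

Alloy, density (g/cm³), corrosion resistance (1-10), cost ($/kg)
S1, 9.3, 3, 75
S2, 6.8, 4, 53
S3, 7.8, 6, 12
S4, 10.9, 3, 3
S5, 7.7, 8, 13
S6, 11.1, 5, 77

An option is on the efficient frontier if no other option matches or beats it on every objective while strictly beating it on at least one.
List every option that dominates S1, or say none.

S2, S3, S5

S2: density 6.8≤9.3, corrosion resistance 4≥3, cost 53≤75 — dominates S1.
S3: density 7.8≤9.3, corrosion resistance 6≥3, cost 12≤75 — dominates S1.
S5: density 7.7≤9.3, corrosion resistance 8≥3, cost 13≤75 — dominates S1.
Others (S4, S6) are each worse than S1 on at least one objective.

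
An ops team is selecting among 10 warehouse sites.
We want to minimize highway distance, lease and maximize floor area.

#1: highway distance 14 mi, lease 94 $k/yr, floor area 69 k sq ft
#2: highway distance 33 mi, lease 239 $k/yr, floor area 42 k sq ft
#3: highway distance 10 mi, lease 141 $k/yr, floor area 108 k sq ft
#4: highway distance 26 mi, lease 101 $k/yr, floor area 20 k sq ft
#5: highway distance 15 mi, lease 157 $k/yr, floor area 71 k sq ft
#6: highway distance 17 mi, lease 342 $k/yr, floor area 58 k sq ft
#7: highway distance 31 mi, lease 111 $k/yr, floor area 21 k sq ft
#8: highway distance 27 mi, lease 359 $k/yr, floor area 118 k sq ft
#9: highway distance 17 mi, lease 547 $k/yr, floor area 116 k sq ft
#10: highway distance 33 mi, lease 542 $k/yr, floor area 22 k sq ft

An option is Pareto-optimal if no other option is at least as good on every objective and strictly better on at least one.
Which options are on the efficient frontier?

#1: not dominated (best lease).
#2: dominated by #1 (highway distance 14≤33, lease 94≤239, floor area 69≥42).
#3: not dominated (best highway distance).
#4: dominated by #1 (highway distance 14≤26, lease 94≤101, floor area 69≥20).
#5: dominated by #3 (highway distance 10≤15, lease 141≤157, floor area 108≥71).
#6: dominated by #1 (highway distance 14≤17, lease 94≤342, floor area 69≥58).
#7: dominated by #1 (highway distance 14≤31, lease 94≤111, floor area 69≥21).
#8: not dominated (best floor area).
#9: not dominated.
#10: dominated by #1 (highway distance 14≤33, lease 94≤542, floor area 69≥22).

#1, #3, #8, #9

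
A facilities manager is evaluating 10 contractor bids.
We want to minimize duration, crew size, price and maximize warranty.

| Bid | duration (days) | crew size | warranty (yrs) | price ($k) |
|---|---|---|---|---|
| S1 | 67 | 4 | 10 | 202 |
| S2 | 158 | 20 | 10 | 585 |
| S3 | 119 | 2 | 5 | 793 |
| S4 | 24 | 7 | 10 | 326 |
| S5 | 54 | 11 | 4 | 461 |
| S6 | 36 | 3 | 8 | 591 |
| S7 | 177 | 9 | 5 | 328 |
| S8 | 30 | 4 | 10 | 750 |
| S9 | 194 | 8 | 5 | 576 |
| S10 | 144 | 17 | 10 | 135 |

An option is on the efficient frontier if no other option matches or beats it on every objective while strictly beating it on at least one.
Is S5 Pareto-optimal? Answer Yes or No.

No

S4 vs S5: duration 24≤54, crew size 7≤11, warranty 10≥4, price 326≤461 — S4 is at least as good on every objective and strictly better on at least one, so S4 dominates S5.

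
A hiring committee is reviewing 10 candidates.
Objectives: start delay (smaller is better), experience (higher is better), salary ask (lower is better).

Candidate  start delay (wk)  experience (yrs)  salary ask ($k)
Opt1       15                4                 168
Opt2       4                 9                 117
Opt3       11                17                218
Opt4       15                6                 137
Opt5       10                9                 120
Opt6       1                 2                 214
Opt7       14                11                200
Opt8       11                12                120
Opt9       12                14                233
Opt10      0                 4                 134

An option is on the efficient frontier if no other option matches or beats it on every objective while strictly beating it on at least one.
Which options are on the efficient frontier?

Opt1: dominated by Opt2 (start delay 4≤15, experience 9≥4, salary ask 117≤168).
Opt2: not dominated (best salary ask).
Opt3: not dominated (best experience).
Opt4: dominated by Opt2 (start delay 4≤15, experience 9≥6, salary ask 117≤137).
Opt5: dominated by Opt2 (start delay 4≤10, experience 9≥9, salary ask 117≤120).
Opt6: dominated by Opt10 (start delay 0≤1, experience 4≥2, salary ask 134≤214).
Opt7: dominated by Opt8 (start delay 11≤14, experience 12≥11, salary ask 120≤200).
Opt8: not dominated.
Opt9: dominated by Opt3 (start delay 11≤12, experience 17≥14, salary ask 218≤233).
Opt10: not dominated (best start delay).

Opt2, Opt3, Opt8, Opt10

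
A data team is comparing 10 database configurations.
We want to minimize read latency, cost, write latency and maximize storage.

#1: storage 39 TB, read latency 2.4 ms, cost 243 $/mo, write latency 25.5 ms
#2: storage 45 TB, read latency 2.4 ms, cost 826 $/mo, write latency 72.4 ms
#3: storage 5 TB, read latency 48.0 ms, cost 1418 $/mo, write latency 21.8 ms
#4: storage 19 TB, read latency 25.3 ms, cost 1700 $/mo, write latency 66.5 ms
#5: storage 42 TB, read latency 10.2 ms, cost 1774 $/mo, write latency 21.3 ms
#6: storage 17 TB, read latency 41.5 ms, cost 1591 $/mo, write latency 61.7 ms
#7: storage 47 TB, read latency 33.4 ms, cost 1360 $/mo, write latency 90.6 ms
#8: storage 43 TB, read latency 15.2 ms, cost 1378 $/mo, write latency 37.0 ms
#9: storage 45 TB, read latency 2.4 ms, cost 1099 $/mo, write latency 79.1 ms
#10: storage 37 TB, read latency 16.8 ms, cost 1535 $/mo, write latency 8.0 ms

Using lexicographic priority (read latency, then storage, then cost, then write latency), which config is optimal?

#2

First minimize read latency: best is 2.4, kept {#1, #2, #9}.
Then maximize storage: best is 45, kept {#2, #9}.
Then minimize cost: best is 826, kept {#2}.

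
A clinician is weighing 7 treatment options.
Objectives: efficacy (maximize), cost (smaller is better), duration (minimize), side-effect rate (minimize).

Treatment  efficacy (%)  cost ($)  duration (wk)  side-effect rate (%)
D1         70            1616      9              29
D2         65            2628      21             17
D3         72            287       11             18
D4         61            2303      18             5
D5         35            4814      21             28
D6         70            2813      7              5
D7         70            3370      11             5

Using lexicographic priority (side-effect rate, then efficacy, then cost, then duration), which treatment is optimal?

First minimize side-effect rate: best is 5, kept {D4, D6, D7}.
Then maximize efficacy: best is 70, kept {D6, D7}.
Then minimize cost: best is 2813, kept {D6}.

D6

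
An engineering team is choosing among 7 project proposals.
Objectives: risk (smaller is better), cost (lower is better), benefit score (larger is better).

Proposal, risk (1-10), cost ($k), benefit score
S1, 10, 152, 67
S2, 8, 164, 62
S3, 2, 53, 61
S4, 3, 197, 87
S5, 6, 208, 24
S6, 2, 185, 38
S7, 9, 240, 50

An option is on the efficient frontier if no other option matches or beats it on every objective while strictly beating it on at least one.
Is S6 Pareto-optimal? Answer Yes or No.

S3 vs S6: risk 2≤2, cost 53≤185, benefit score 61≥38 — S3 is at least as good on every objective and strictly better on at least one, so S3 dominates S6.

No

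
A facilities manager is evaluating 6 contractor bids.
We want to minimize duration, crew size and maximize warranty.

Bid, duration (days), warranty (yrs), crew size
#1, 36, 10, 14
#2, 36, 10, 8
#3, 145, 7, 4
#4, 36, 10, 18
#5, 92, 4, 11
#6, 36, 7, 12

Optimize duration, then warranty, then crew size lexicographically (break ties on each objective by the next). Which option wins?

#2

First minimize duration: best is 36, kept {#1, #2, #4, #6}.
Then maximize warranty: best is 10, kept {#1, #2, #4}.
Then minimize crew size: best is 8, kept {#2}.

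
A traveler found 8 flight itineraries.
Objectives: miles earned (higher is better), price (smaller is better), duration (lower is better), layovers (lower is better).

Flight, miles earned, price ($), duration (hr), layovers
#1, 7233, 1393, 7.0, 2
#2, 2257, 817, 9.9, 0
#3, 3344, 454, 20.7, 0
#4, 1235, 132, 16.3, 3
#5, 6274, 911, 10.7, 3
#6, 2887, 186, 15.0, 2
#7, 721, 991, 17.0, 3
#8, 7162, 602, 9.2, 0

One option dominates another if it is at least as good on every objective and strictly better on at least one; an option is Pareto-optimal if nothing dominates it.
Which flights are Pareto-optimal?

#1, #3, #4, #6, #8

#1: not dominated (best miles earned).
#2: dominated by #8 (miles earned 7162≥2257, price 602≤817, duration 9.2≤9.9, layovers 0≤0).
#3: not dominated.
#4: not dominated (best price).
#5: dominated by #8 (miles earned 7162≥6274, price 602≤911, duration 9.2≤10.7, layovers 0≤3).
#6: not dominated.
#7: dominated by #2 (miles earned 2257≥721, price 817≤991, duration 9.9≤17.0, layovers 0≤3).
#8: not dominated.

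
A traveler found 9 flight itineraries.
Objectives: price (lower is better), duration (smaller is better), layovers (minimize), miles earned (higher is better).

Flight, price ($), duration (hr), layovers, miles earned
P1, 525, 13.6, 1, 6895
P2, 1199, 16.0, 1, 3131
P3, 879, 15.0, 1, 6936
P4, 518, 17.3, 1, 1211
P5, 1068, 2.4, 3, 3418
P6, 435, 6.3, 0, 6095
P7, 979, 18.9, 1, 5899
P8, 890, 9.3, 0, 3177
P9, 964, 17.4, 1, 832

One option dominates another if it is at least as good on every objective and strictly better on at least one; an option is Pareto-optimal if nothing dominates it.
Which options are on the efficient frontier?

P1: not dominated.
P2: dominated by P1 (price 525≤1199, duration 13.6≤16.0, layovers 1≤1, miles earned 6895≥3131).
P3: not dominated (best miles earned).
P4: dominated by P6 (price 435≤518, duration 6.3≤17.3, layovers 0≤1, miles earned 6095≥1211).
P5: not dominated (best duration).
P6: not dominated (best price).
P7: dominated by P1 (price 525≤979, duration 13.6≤18.9, layovers 1≤1, miles earned 6895≥5899).
P8: dominated by P6 (price 435≤890, duration 6.3≤9.3, layovers 0≤0, miles earned 6095≥3177).
P9: dominated by P1 (price 525≤964, duration 13.6≤17.4, layovers 1≤1, miles earned 6895≥832).

P1, P3, P5, P6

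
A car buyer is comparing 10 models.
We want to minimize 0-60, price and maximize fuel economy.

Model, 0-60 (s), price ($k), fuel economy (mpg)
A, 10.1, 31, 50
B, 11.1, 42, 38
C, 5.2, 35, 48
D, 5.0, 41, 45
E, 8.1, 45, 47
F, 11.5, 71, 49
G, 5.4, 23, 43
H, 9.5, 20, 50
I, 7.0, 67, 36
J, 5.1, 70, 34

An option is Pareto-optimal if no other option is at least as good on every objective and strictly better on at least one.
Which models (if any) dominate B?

A, C, D, G, H

A: 0-60 10.1≤11.1, price 31≤42, fuel economy 50≥38 — dominates B.
C: 0-60 5.2≤11.1, price 35≤42, fuel economy 48≥38 — dominates B.
D: 0-60 5.0≤11.1, price 41≤42, fuel economy 45≥38 — dominates B.
G: 0-60 5.4≤11.1, price 23≤42, fuel economy 43≥38 — dominates B.
H: 0-60 9.5≤11.1, price 20≤42, fuel economy 50≥38 — dominates B.
Others (E, F, I, J) are each worse than B on at least one objective.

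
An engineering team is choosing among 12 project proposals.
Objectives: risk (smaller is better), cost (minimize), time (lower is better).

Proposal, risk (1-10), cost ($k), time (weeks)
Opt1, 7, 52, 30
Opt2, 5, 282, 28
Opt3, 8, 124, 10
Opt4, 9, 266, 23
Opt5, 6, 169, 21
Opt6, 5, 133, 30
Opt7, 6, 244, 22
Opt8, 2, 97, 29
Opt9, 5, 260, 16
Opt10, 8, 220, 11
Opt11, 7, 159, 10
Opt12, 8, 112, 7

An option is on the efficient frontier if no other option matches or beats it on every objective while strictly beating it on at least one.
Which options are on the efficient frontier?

Opt1: not dominated (best cost).
Opt2: dominated by Opt9 (risk 5≤5, cost 260≤282, time 16≤28).
Opt3: dominated by Opt12 (risk 8≤8, cost 112≤124, time 7≤10).
Opt4: dominated by Opt3 (risk 8≤9, cost 124≤266, time 10≤23).
Opt5: not dominated.
Opt6: dominated by Opt8 (risk 2≤5, cost 97≤133, time 29≤30).
Opt7: dominated by Opt5 (risk 6≤6, cost 169≤244, time 21≤22).
Opt8: not dominated (best risk).
Opt9: not dominated.
Opt10: dominated by Opt3 (risk 8≤8, cost 124≤220, time 10≤11).
Opt11: not dominated.
Opt12: not dominated (best time).

Opt1, Opt5, Opt8, Opt9, Opt11, Opt12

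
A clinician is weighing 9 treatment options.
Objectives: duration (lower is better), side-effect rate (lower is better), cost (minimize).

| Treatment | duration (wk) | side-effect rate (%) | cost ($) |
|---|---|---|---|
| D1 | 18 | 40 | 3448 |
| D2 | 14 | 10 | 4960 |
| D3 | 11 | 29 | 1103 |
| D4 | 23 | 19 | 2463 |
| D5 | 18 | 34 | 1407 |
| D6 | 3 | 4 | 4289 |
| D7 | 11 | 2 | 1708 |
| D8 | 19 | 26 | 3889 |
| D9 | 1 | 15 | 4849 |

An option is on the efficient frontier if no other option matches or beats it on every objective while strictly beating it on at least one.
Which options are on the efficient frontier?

D1: dominated by D3 (duration 11≤18, side-effect rate 29≤40, cost 1103≤3448).
D2: dominated by D6 (duration 3≤14, side-effect rate 4≤10, cost 4289≤4960).
D3: not dominated (best cost).
D4: dominated by D7 (duration 11≤23, side-effect rate 2≤19, cost 1708≤2463).
D5: dominated by D3 (duration 11≤18, side-effect rate 29≤34, cost 1103≤1407).
D6: not dominated.
D7: not dominated (best side-effect rate).
D8: dominated by D7 (duration 11≤19, side-effect rate 2≤26, cost 1708≤3889).
D9: not dominated (best duration).

D3, D6, D7, D9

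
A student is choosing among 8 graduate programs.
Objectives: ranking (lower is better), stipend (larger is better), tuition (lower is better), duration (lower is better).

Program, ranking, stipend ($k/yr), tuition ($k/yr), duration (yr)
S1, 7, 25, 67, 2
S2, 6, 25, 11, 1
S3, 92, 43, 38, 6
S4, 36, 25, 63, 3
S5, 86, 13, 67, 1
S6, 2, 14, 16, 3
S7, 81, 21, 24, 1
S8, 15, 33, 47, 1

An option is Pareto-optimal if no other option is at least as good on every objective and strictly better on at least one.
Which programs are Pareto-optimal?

S2, S3, S6, S8

S1: dominated by S2 (ranking 6≤7, stipend 25≥25, tuition 11≤67, duration 1≤2).
S2: not dominated (best tuition).
S3: not dominated (best stipend).
S4: dominated by S2 (ranking 6≤36, stipend 25≥25, tuition 11≤63, duration 1≤3).
S5: dominated by S2 (ranking 6≤86, stipend 25≥13, tuition 11≤67, duration 1≤1).
S6: not dominated (best ranking).
S7: dominated by S2 (ranking 6≤81, stipend 25≥21, tuition 11≤24, duration 1≤1).
S8: not dominated.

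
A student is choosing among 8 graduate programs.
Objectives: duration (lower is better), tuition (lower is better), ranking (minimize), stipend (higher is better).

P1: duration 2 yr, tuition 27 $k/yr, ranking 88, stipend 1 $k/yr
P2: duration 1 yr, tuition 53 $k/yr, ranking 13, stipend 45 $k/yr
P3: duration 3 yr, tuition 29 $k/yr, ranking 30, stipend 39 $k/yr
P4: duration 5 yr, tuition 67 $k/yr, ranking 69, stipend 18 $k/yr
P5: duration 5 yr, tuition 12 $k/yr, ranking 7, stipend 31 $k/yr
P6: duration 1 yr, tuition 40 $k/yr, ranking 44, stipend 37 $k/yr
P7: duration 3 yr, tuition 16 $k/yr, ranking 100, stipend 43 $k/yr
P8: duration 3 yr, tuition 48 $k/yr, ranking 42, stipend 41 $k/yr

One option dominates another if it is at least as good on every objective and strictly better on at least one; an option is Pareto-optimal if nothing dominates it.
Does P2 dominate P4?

P2 vs P4: duration 1≤5, tuition 53≤67, ranking 13≤69, stipend 45≥18 — P2 is at least as good on every objective with at least one strict improvement.

Yes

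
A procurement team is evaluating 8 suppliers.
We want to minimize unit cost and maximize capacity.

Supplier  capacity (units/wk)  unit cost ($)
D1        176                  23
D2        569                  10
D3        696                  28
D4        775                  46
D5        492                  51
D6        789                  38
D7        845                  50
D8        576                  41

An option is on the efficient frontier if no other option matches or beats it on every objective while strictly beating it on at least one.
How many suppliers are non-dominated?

4

D1: dominated by D2 (capacity 569≥176, unit cost 10≤23).
D2: not dominated (best unit cost).
D3: not dominated.
D4: dominated by D6 (capacity 789≥775, unit cost 38≤46).
D5: dominated by D2 (capacity 569≥492, unit cost 10≤51).
D6: not dominated.
D7: not dominated (best capacity).
D8: dominated by D3 (capacity 696≥576, unit cost 28≤41).
Pareto-optimal: D2, D3, D6, D7 → 4.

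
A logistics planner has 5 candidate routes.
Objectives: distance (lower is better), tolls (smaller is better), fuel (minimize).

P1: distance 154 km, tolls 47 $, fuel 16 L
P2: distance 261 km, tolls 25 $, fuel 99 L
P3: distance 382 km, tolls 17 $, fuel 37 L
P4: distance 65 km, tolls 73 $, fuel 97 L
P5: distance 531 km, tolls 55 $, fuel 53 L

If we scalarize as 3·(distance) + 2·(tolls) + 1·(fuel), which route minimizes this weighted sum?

P1: 3·154 + 2·47 + 1·16 = 572
P2: 3·261 + 2·25 + 1·99 = 932
P3: 3·382 + 2·17 + 1·37 = 1217
P4: 3·65 + 2·73 + 1·97 = 438
P5: 3·531 + 2·55 + 1·53 = 1756
Lowest: P4 at 438.

P4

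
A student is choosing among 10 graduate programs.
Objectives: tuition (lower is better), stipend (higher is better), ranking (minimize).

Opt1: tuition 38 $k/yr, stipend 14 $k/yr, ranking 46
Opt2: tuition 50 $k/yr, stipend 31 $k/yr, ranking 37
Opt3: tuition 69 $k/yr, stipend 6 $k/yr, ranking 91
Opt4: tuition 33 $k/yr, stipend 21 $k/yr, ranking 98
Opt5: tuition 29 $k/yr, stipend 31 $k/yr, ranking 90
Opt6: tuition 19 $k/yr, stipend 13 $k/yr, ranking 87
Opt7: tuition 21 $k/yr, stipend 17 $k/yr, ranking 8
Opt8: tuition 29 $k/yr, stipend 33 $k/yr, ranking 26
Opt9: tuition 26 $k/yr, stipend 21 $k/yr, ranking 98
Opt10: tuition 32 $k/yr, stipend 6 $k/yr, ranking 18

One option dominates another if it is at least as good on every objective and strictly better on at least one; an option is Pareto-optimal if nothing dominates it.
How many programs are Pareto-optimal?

4

Opt1: dominated by Opt7 (tuition 21≤38, stipend 17≥14, ranking 8≤46).
Opt2: dominated by Opt8 (tuition 29≤50, stipend 33≥31, ranking 26≤37).
Opt3: dominated by Opt1 (tuition 38≤69, stipend 14≥6, ranking 46≤91).
Opt4: dominated by Opt5 (tuition 29≤33, stipend 31≥21, ranking 90≤98).
Opt5: dominated by Opt8 (tuition 29≤29, stipend 33≥31, ranking 26≤90).
Opt6: not dominated (best tuition).
Opt7: not dominated (best ranking).
Opt8: not dominated (best stipend).
Opt9: not dominated.
Opt10: dominated by Opt7 (tuition 21≤32, stipend 17≥6, ranking 8≤18).
Pareto-optimal: Opt6, Opt7, Opt8, Opt9 → 4.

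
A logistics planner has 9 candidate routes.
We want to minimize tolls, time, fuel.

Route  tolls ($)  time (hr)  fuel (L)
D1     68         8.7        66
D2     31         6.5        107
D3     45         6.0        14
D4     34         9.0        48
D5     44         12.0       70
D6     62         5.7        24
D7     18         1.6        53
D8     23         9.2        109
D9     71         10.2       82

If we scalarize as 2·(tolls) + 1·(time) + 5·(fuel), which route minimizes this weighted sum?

D1: 2·68 + 1·8.7 + 5·66 = 474.7
D2: 2·31 + 1·6.5 + 5·107 = 603.5
D3: 2·45 + 1·6.0 + 5·14 = 166.0
D4: 2·34 + 1·9.0 + 5·48 = 317.0
D5: 2·44 + 1·12.0 + 5·70 = 450.0
D6: 2·62 + 1·5.7 + 5·24 = 249.7
D7: 2·18 + 1·1.6 + 5·53 = 302.6
D8: 2·23 + 1·9.2 + 5·109 = 600.2
D9: 2·71 + 1·10.2 + 5·82 = 562.2
Lowest: D3 at 166.0.

D3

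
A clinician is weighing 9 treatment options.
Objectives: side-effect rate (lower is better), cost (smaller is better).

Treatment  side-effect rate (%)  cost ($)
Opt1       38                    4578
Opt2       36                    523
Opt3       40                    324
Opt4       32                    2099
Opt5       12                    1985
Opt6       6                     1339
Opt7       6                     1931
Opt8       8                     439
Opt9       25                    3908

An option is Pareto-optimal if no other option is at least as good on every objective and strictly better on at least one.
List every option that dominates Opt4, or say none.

Opt5: side-effect rate 12≤32, cost 1985≤2099 — dominates Opt4.
Opt6: side-effect rate 6≤32, cost 1339≤2099 — dominates Opt4.
Opt7: side-effect rate 6≤32, cost 1931≤2099 — dominates Opt4.
Opt8: side-effect rate 8≤32, cost 439≤2099 — dominates Opt4.
Others (Opt1, Opt2, Opt3, Opt9) are each worse than Opt4 on at least one objective.

Opt5, Opt6, Opt7, Opt8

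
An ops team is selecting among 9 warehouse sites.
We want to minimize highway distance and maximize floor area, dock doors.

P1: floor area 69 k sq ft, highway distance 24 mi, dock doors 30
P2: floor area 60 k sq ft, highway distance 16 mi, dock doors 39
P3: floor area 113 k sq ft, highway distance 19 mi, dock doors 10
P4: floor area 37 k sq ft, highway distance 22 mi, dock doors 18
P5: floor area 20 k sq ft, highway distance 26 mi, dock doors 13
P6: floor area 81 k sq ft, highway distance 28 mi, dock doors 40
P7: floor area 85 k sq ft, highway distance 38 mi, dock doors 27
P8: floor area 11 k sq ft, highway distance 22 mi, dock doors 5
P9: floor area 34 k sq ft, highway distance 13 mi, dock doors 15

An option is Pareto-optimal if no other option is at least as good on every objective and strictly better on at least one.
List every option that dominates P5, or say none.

P1: floor area 69≥20, highway distance 24≤26, dock doors 30≥13 — dominates P5.
P2: floor area 60≥20, highway distance 16≤26, dock doors 39≥13 — dominates P5.
P4: floor area 37≥20, highway distance 22≤26, dock doors 18≥13 — dominates P5.
P9: floor area 34≥20, highway distance 13≤26, dock doors 15≥13 — dominates P5.
Others (P3, P6, P7, P8) are each worse than P5 on at least one objective.

P1, P2, P4, P9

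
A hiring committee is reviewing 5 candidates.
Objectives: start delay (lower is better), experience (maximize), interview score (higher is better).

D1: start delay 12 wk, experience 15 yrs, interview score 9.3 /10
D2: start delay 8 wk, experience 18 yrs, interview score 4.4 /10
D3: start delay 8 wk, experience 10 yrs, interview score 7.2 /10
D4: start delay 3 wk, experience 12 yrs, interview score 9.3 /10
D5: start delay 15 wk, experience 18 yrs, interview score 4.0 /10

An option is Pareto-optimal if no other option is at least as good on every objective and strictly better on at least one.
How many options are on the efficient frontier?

D1: not dominated.
D2: not dominated.
D3: dominated by D4 (start delay 3≤8, experience 12≥10, interview score 9.3≥7.2).
D4: not dominated (best start delay).
D5: dominated by D2 (start delay 8≤15, experience 18≥18, interview score 4.4≥4.0).
Pareto-optimal: D1, D2, D4 → 3.

3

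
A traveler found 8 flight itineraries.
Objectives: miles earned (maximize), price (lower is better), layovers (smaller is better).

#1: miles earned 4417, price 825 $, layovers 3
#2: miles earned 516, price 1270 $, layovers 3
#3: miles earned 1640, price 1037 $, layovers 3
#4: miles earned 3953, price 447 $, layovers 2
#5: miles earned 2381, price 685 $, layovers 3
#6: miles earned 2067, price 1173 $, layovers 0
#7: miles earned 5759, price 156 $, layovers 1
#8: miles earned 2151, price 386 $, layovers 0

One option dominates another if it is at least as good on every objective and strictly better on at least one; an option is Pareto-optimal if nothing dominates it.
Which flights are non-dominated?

#7, #8

#1: dominated by #7 (miles earned 5759≥4417, price 156≤825, layovers 1≤3).
#2: dominated by #1 (miles earned 4417≥516, price 825≤1270, layovers 3≤3).
#3: dominated by #1 (miles earned 4417≥1640, price 825≤1037, layovers 3≤3).
#4: dominated by #7 (miles earned 5759≥3953, price 156≤447, layovers 1≤2).
#5: dominated by #4 (miles earned 3953≥2381, price 447≤685, layovers 2≤3).
#6: dominated by #8 (miles earned 2151≥2067, price 386≤1173, layovers 0≤0).
#7: not dominated (best miles earned).
#8: not dominated.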